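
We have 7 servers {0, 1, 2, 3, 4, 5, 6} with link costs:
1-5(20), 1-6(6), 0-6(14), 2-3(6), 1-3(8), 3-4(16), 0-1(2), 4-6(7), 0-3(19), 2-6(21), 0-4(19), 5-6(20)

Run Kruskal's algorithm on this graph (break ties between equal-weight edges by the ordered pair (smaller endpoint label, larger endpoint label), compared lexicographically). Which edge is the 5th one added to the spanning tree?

1-3

Sort edges by weight, then run Kruskal:
0-1 (2): add — endpoints in different components.
1-6 (6): add — endpoints in different components.
2-3 (6): add — endpoints in different components.
4-6 (7): add — endpoints in different components.
1-3 (8): add — endpoints in different components.
0-6 (14): skip — 0 and 6 already connected.
3-4 (16): skip — 3 and 4 already connected.
0-3 (19): skip — 0 and 3 already connected.
0-4 (19): skip — 0 and 4 already connected.
1-5 (20): add — endpoints in different components.
The 5th edge added is 1-3.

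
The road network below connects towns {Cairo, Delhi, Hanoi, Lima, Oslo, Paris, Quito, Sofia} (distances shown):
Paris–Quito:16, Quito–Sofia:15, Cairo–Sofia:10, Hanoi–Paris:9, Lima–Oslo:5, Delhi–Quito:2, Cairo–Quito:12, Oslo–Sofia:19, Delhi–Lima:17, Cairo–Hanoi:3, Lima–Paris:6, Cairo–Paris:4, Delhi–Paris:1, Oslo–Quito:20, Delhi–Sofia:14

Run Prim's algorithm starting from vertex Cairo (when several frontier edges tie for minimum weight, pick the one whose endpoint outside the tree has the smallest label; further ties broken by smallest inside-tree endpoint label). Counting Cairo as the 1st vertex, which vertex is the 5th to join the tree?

Quito

Prim's algorithm from Cairo:
Step 1: cheapest edge leaving the tree is Cairo–Hanoi (3); add Hanoi.
Step 2: cheapest edge leaving the tree is Cairo–Paris (4); add Paris.
Step 3: cheapest edge leaving the tree is Delhi–Paris (1); add Delhi.
Step 4: cheapest edge leaving the tree is Delhi–Quito (2); add Quito.
Step 5: cheapest edge leaving the tree is Lima–Paris (6); add Lima.
Step 6: cheapest edge leaving the tree is Lima–Oslo (5); add Oslo.
Step 7: cheapest edge leaving the tree is Cairo–Sofia (10); add Sofia.
Vertex order: Cairo, Hanoi, Paris, Delhi, Quito, Lima, Oslo, Sofia. The 5th vertex is Quito.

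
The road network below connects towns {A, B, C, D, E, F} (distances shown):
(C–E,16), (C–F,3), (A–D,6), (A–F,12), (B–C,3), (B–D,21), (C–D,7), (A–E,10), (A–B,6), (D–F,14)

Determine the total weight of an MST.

28

Grow the tree from D using Prim:
Step 1: frontier [A–D 6, C–D 7, D–F 14, B–D 21] → take A–D (6); add A.
Step 2: frontier [A–B 6, A–E 10, A–F 12, C–D 7, D–F 14, B–D 21] → take A–B (6); add B.
Step 3: frontier [A–E 10, A–F 12, B–C 3, C–D 7, D–F 14] → take B–C (3); add C.
Step 4: frontier [A–E 10, A–F 12, C–F 3, C–E 16, D–F 14] → take C–F (3); add F.
Step 5: frontier [A–E 10, C–E 16] → take A–E (10); add E.
MST edges: A–D, A–B, B–C, C–F, A–E; total weight 6+6+3+3+10 = 28.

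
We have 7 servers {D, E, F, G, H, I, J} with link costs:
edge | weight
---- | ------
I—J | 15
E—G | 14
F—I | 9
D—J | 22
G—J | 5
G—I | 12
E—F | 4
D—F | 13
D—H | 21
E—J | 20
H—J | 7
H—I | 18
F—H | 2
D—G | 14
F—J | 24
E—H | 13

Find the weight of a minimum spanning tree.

Kruskal: consider edges lightest-first.
F—H (2): add. Components now {D} {E} {F,H} {G} {I} {J}
E—F (4): add. Components now {D} {E,F,H} {G} {I} {J}
G—J (5): add. Components now {D} {E,F,H} {G,J} {I}
H—J (7): add. Components now {D} {E,F,G,H,J} {I}
F—I (9): add. Components now {D} {E,F,G,H,I,J}
G—I (12): skip — G and I already connected.
D—F (13): add. Components now {D,E,F,G,H,I,J}
MST edges: F—H, E—F, G—J, H—J, F—I, D—F; total weight 2+4+5+7+9+13 = 40.

40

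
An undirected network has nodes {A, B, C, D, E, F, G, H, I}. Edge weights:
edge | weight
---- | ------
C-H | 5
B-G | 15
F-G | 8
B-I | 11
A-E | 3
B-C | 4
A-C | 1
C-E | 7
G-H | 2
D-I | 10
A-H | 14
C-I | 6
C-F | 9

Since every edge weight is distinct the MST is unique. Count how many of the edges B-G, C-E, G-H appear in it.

1

Kruskal's algorithm — process edges by increasing weight (ties by edge label):
A-C (1): add — endpoints in different components.
G-H (2): add — endpoints in different components.
A-E (3): add — endpoints in different components.
B-C (4): add — endpoints in different components.
C-H (5): add — endpoints in different components.
C-I (6): add — endpoints in different components.
C-E (7): skip — C and E already connected.
F-G (8): add — endpoints in different components.
C-F (9): skip — C and F already connected.
D-I (10): add — endpoints in different components.
MST edge set: {A-C, G-H, A-E, B-C, C-H, C-I, F-G, D-I}.
Of the listed edges, {G-H} are in the MST → 1.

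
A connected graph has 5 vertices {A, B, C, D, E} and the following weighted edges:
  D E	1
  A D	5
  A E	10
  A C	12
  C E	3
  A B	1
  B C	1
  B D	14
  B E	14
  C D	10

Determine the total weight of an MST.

6

Prim, starting at D.
Step 1: cheapest edge leaving the tree is D E (1); add E.
Step 2: cheapest edge leaving the tree is C E (3); add C.
Step 3: cheapest edge leaving the tree is B C (1); add B.
Step 4: cheapest edge leaving the tree is A B (1); add A.
MST edges: D E, C E, B C, A B; total weight 1+3+1+1 = 6.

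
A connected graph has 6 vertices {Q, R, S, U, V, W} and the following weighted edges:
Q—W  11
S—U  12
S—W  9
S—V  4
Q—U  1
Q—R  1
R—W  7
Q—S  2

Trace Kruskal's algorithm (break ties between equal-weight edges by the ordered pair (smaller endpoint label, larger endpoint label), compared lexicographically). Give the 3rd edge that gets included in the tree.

Kruskal: consider edges lightest-first.
Q—R (1): add. Components now {Q,R} {U} {V} {S} {W}
Q—U (1): add. Components now {Q,R,U} {V} {S} {W}
Q—S (2): add. Components now {Q,R,S,U} {V} {W}
S—V (4): add. Components now {Q,R,S,U,V} {W}
R—W (7): add. Components now {Q,R,S,U,V,W}
The 3rd edge added is Q—S.

Q-S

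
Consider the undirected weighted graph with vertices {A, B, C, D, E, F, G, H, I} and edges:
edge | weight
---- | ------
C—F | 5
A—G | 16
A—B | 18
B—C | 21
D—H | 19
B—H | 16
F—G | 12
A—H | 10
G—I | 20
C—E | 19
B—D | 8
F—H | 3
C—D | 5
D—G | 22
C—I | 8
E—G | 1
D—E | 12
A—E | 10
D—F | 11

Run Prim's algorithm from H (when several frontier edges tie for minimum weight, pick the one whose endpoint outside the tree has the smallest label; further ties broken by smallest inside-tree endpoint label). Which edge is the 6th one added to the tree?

A-H

Grow the tree from H using Prim:
Step 1: cheapest edge leaving the tree is F—H (3); add F.
Step 2: cheapest edge leaving the tree is C—F (5); add C.
Step 3: cheapest edge leaving the tree is C—D (5); add D.
Step 4: cheapest edge leaving the tree is B—D (8); add B.
Step 5: cheapest edge leaving the tree is C—I (8); add I.
Step 6: cheapest edge leaving the tree is A—H (10); add A.
Step 7: cheapest edge leaving the tree is A—E (10); add E.
Step 8: cheapest edge leaving the tree is E—G (1); add G.
The 6th edge added is A—H.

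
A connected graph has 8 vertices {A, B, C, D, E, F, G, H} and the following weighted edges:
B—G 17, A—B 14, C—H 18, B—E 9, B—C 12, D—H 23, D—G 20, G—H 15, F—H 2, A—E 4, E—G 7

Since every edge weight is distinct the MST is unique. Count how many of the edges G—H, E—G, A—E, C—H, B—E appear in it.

Kruskal: consider edges lightest-first.
F—H (2): add — endpoints in different components.
A—E (4): add — endpoints in different components.
E—G (7): add — endpoints in different components.
B—E (9): add — endpoints in different components.
B—C (12): add — endpoints in different components.
A—B (14): skip — A and B already connected.
G—H (15): add — endpoints in different components.
B—G (17): skip — B and G already connected.
C—H (18): skip — C and H already connected.
D—G (20): add — endpoints in different components.
MST edge set: {F—H, A—E, E—G, B—E, B—C, G—H, D—G}.
Of the listed edges, {G—H, E—G, A—E, B—E} are in the MST → 4.

4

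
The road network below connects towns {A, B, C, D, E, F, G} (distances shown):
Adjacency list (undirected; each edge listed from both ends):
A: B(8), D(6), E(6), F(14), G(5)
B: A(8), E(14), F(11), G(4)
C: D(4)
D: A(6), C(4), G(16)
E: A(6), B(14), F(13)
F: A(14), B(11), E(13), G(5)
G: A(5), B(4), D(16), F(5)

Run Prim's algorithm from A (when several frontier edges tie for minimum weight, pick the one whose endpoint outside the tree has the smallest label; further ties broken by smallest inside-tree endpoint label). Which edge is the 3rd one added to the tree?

F-G

Prim's algorithm from A:
Step 1: cheapest edge leaving the tree is A—G (5); add G.
Step 2: cheapest edge leaving the tree is B—G (4); add B.
Step 3: cheapest edge leaving the tree is F—G (5); add F.
Step 4: cheapest edge leaving the tree is A—D (6); add D.
Step 5: cheapest edge leaving the tree is C—D (4); add C.
Step 6: cheapest edge leaving the tree is A—E (6); add E.
The 3rd edge added is F—G.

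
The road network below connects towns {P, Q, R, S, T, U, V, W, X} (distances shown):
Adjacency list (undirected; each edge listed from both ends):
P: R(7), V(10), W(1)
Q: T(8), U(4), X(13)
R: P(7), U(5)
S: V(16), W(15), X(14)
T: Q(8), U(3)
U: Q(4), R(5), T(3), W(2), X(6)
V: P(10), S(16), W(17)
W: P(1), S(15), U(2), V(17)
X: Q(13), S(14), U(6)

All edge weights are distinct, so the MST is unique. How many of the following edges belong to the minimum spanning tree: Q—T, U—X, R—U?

2

Sort edges by weight, then run Kruskal:
P—W (1): add — endpoints in different components.
U—W (2): add — endpoints in different components.
T—U (3): add — endpoints in different components.
Q—U (4): add — endpoints in different components.
R—U (5): add — endpoints in different components.
U—X (6): add — endpoints in different components.
P—R (7): skip — R and P already connected.
Q—T (8): skip — T and Q already connected.
P—V (10): add — endpoints in different components.
Q—X (13): skip — Q and X already connected.
S—X (14): add — endpoints in different components.
MST edge set: {P—W, U—W, T—U, Q—U, R—U, U—X, P—V, S—X}.
Of the listed edges, {U—X, R—U} are in the MST → 2.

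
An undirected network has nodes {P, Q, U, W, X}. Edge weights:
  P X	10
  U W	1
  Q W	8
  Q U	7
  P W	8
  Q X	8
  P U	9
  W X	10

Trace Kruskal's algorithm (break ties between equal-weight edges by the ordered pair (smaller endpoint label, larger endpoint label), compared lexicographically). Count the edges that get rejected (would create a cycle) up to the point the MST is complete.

1

Kruskal: consider edges lightest-first.
U W (1): add. Components now {U,W} {P} {X} {Q}
Q U (7): add. Components now {Q,U,W} {P} {X}
P W (8): add. Components now {P,Q,U,W} {X}
Q W (8): skip — W and Q already connected.
Q X (8): add. Components now {P,Q,U,W,X}
Edges rejected before the tree was complete: 1.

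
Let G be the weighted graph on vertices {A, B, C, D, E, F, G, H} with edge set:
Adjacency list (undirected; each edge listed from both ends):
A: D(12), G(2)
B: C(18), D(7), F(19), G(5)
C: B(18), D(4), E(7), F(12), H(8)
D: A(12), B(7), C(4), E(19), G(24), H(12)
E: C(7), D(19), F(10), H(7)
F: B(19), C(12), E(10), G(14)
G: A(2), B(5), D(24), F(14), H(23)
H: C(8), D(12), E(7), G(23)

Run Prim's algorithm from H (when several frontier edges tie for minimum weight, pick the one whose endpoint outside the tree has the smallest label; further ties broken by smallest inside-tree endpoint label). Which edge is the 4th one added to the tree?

B-D

Grow the tree from H using Prim:
Step 1: cheapest edge leaving the tree is E-H (7); add E.
Step 2: cheapest edge leaving the tree is C-E (7); add C.
Step 3: cheapest edge leaving the tree is C-D (4); add D.
Step 4: cheapest edge leaving the tree is B-D (7); add B.
Step 5: cheapest edge leaving the tree is B-G (5); add G.
Step 6: cheapest edge leaving the tree is A-G (2); add A.
Step 7: cheapest edge leaving the tree is E-F (10); add F.
The 4th edge added is B-D.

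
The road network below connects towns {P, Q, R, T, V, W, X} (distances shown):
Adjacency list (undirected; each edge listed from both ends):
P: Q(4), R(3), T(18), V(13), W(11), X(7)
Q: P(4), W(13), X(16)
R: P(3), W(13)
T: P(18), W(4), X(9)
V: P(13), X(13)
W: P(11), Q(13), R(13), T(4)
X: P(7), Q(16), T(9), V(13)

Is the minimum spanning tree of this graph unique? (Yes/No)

Kruskal: consider edges lightest-first.
P–R (3): add — endpoints in different components.
P–Q (4): add — endpoints in different components.
T–W (4): add — endpoints in different components.
P–X (7): add — endpoints in different components.
T–X (9): add — endpoints in different components.
P–W (11): skip — P and W already connected.
P–V (13): add — endpoints in different components.
Non-tree edge V–X has weight 13, equal to the heaviest edge on its tree cycle — swapping gives another MST of the same weight. Not unique.

No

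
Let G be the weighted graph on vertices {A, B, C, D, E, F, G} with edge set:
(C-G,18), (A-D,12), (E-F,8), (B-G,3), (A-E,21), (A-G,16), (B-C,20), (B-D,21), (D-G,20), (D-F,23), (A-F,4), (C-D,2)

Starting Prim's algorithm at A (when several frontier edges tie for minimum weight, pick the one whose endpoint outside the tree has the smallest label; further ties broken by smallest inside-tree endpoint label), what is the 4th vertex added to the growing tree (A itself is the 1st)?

Grow the tree from A using Prim:
Step 1: frontier [A-F 4, A-D 12, A-G 16, A-E 21] → take A-F (4); add F.
Step 2: frontier [A-D 12, A-G 16, A-E 21, E-F 8, D-F 23] → take E-F (8); add E.
Step 3: frontier [A-D 12, A-G 16, D-F 23] → take A-D (12); add D.
Step 4: frontier [A-G 16, C-D 2, D-G 20, B-D 21] → take C-D (2); add C.
Step 5: frontier [A-G 16, C-G 18, B-C 20, D-G 20, B-D 21] → take A-G (16); add G.
Step 6: frontier [B-C 20, B-D 21, B-G 3] → take B-G (3); add B.
Vertex order: A, F, E, D, C, G, B. The 4th vertex is D.

D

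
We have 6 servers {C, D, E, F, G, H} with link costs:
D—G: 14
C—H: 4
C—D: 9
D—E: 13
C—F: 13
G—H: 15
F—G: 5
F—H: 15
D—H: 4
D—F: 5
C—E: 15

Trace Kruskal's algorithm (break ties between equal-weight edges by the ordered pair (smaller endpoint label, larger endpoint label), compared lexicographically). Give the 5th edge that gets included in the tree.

Kruskal's algorithm — process edges by increasing weight (ties by edge label):
C—H (4): add. Components now {C,H} {D} {E} {F} {G}
D—H (4): add. Components now {C,D,H} {E} {F} {G}
D—F (5): add. Components now {C,D,F,H} {E} {G}
F—G (5): add. Components now {C,D,F,G,H} {E}
C—D (9): skip — C and D already connected.
C—F (13): skip — C and F already connected.
D—E (13): add. Components now {C,D,E,F,G,H}
The 5th edge added is D—E.

D-E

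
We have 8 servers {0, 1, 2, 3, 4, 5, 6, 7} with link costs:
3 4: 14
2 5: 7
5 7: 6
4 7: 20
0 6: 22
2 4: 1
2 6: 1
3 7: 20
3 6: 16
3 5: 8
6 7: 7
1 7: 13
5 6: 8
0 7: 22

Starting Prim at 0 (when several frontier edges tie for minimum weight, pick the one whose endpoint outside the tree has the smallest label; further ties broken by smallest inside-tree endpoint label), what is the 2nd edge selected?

Prim, starting at 0.
Step 1: frontier [0 6 22, 0 7 22] → take 0 6 (22); add 6.
Step 2: frontier [0 7 22, 2 6 1, 6 7 7, 5 6 8, 3 6 16] → take 2 6 (1); add 2.
Step 3: frontier [0 7 22, 2 4 1, 2 5 7, 6 7 7, 5 6 8, 3 6 16] → take 2 4 (1); add 4.
Step 4: frontier [0 7 22, 2 5 7, 3 4 14, 4 7 20, 6 7 7, 5 6 8, 3 6 16] → take 2 5 (7); add 5.
Step 5: frontier [0 7 22, 3 4 14, 4 7 20, 5 7 6, 3 5 8, 6 7 7, 3 6 16] → take 5 7 (6); add 7.
Step 6: frontier [3 4 14, 3 5 8, 3 6 16, 1 7 13, 3 7 20] → take 3 5 (8); add 3.
Step 7: frontier [1 7 13] → take 1 7 (13); add 1.
The 2nd edge added is 2 6.

2-6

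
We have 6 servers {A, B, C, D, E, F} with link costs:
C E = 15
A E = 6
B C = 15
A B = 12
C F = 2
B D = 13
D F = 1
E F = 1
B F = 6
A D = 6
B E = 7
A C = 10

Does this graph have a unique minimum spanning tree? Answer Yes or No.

Kruskal's algorithm — process edges by increasing weight (ties by edge label):
D F (1): add — endpoints in different components.
E F (1): add — endpoints in different components.
C F (2): add — endpoints in different components.
A D (6): add — endpoints in different components.
A E (6): skip — A and E already connected.
B F (6): add — endpoints in different components.
Non-tree edge A E has weight 6, equal to the heaviest edge on its tree cycle — swapping gives another MST of the same weight. Not unique.

No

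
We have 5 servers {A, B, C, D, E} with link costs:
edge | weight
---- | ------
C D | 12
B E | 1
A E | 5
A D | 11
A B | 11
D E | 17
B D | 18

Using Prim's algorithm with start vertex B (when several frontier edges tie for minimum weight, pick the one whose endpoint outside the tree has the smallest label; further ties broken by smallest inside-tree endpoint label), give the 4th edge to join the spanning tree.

Prim's algorithm from B:
Step 1: frontier [B E 1, A B 11, B D 18] → take B E (1); add E.
Step 2: frontier [A B 11, B D 18, A E 5, D E 17] → take A E (5); add A.
Step 3: frontier [A D 11, B D 18, D E 17] → take A D (11); add D.
Step 4: frontier [C D 12] → take C D (12); add C.
The 4th edge added is C D.

C-D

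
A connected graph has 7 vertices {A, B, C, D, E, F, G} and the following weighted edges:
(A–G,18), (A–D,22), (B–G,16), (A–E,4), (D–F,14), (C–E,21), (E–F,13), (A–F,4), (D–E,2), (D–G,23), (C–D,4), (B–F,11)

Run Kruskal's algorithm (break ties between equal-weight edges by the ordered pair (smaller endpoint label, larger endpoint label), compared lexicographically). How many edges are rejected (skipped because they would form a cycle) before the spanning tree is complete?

Sort edges by weight, then run Kruskal:
D–E (2): add — endpoints in different components.
A–E (4): add — endpoints in different components.
A–F (4): add — endpoints in different components.
C–D (4): add — endpoints in different components.
B–F (11): add — endpoints in different components.
E–F (13): skip — E and F already connected.
D–F (14): skip — D and F already connected.
B–G (16): add — endpoints in different components.
Edges rejected before the tree was complete: 2.

2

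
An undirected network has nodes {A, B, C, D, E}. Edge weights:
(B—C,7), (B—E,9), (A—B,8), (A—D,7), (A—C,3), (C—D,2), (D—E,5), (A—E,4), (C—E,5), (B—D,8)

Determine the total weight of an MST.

16

Grow the tree from E using Prim:
Step 1: frontier [A—E 4, C—E 5, D—E 5, B—E 9] → take A—E (4); add A.
Step 2: frontier [A—C 3, A—D 7, A—B 8, C—E 5, D—E 5, B—E 9] → take A—C (3); add C.
Step 3: frontier [A—D 7, A—B 8, C—D 2, B—C 7, D—E 5, B—E 9] → take C—D (2); add D.
Step 4: frontier [A—B 8, B—C 7, B—D 8, B—E 9] → take B—C (7); add B.
MST edges: A—E, A—C, C—D, B—C; total weight 4+3+2+7 = 16.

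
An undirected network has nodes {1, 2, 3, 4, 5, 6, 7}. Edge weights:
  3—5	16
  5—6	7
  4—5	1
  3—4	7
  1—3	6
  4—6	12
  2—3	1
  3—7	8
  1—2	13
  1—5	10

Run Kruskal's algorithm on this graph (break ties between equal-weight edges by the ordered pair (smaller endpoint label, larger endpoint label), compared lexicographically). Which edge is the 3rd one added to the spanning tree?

1-3

Kruskal: consider edges lightest-first.
2—3 (1): add. Components now {1} {2,3} {4} {5} {6} {7}
4—5 (1): add. Components now {1} {2,3} {4,5} {6} {7}
1—3 (6): add. Components now {1,2,3} {4,5} {6} {7}
3—4 (7): add. Components now {1,2,3,4,5} {6} {7}
5—6 (7): add. Components now {1,2,3,4,5,6} {7}
3—7 (8): add. Components now {1,2,3,4,5,6,7}
The 3rd edge added is 1—3.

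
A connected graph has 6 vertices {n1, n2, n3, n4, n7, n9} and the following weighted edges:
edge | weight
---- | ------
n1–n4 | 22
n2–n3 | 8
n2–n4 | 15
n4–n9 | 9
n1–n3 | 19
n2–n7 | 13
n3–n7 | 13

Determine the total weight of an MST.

Prim, starting at n1.
Step 1: cheapest edge leaving the tree is n1–n3 (19); add n3.
Step 2: cheapest edge leaving the tree is n2–n3 (8); add n2.
Step 3: cheapest edge leaving the tree is n2–n7 (13); add n7.
Step 4: cheapest edge leaving the tree is n2–n4 (15); add n4.
Step 5: cheapest edge leaving the tree is n4–n9 (9); add n9.
MST edges: n1–n3, n2–n3, n2–n7, n2–n4, n4–n9; total weight 19+8+13+15+9 = 64.

64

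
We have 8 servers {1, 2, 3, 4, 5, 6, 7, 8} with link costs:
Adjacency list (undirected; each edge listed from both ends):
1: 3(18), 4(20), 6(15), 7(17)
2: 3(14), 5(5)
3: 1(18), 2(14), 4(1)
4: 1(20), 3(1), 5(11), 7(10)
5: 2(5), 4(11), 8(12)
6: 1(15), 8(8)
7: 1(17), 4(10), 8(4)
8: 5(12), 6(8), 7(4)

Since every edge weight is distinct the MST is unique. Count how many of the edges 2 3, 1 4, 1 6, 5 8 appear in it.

Kruskal's algorithm — process edges by increasing weight (ties by edge label):
3 4 (1): add — endpoints in different components.
7 8 (4): add — endpoints in different components.
2 5 (5): add — endpoints in different components.
6 8 (8): add — endpoints in different components.
4 7 (10): add — endpoints in different components.
4 5 (11): add — endpoints in different components.
5 8 (12): skip — 5 and 8 already connected.
2 3 (14): skip — 2 and 3 already connected.
1 6 (15): add — endpoints in different components.
MST edge set: {3 4, 7 8, 2 5, 6 8, 4 7, 4 5, 1 6}.
Of the listed edges, {1 6} are in the MST → 1.

1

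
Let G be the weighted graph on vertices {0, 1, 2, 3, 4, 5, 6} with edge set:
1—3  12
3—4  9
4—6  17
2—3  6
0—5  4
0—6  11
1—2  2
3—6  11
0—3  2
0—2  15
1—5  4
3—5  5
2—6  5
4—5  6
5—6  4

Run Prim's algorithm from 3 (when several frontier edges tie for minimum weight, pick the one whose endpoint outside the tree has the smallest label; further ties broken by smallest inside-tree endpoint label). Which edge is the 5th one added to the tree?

Grow the tree from 3 using Prim:
Step 1: cheapest edge leaving the tree is 0—3 (2); add 0.
Step 2: cheapest edge leaving the tree is 0—5 (4); add 5.
Step 3: cheapest edge leaving the tree is 1—5 (4); add 1.
Step 4: cheapest edge leaving the tree is 1—2 (2); add 2.
Step 5: cheapest edge leaving the tree is 5—6 (4); add 6.
Step 6: cheapest edge leaving the tree is 4—5 (6); add 4.
The 5th edge added is 5—6.

5-6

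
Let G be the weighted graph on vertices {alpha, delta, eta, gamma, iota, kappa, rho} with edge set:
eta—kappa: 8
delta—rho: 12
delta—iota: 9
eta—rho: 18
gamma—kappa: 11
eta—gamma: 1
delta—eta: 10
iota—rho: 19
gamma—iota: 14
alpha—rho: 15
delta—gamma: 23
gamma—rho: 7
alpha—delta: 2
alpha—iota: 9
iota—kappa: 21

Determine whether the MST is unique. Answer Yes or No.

Kruskal's algorithm — process edges by increasing weight (ties by edge label):
eta—gamma (1): add. Components now {iota} {delta} {kappa} {eta,gamma} {rho} {alpha}
alpha—delta (2): add. Components now {iota} {alpha,delta} {kappa} {eta,gamma} {rho}
gamma—rho (7): add. Components now {iota} {alpha,delta} {kappa} {eta,gamma,rho}
eta—kappa (8): add. Components now {iota} {alpha,delta} {eta,gamma,kappa,rho}
alpha—iota (9): add. Components now {alpha,delta,iota} {eta,gamma,kappa,rho}
delta—iota (9): skip — iota and delta already connected.
delta—eta (10): add. Components now {alpha,delta,eta,gamma,iota,kappa,rho}
Non-tree edge delta—iota has weight 9, equal to the heaviest edge on its tree cycle — swapping gives another MST of the same weight. Not unique.

No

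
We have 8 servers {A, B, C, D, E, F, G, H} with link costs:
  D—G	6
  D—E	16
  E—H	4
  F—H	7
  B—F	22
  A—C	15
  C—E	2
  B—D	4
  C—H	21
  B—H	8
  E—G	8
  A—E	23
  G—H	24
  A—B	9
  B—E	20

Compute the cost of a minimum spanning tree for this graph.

40

Kruskal's algorithm — process edges by increasing weight (ties by edge label):
C—E (2): add — endpoints in different components.
B—D (4): add — endpoints in different components.
E—H (4): add — endpoints in different components.
D—G (6): add — endpoints in different components.
F—H (7): add — endpoints in different components.
B—H (8): add — endpoints in different components.
E—G (8): skip — E and G already connected.
A—B (9): add — endpoints in different components.
MST edges: C—E, B—D, E—H, D—G, F—H, B—H, A—B; total weight 2+4+4+6+7+8+9 = 40.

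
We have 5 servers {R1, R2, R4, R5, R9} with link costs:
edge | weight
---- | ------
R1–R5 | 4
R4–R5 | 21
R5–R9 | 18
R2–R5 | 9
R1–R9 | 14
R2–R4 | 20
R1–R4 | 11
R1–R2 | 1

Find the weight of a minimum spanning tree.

Prim, starting at R4.
Step 1: frontier [R1–R4 11, R2–R4 20, R4–R5 21] → take R1–R4 (11); add R1.
Step 2: frontier [R1–R2 1, R1–R5 4, R1–R9 14, R2–R4 20, R4–R5 21] → take R1–R2 (1); add R2.
Step 3: frontier [R1–R5 4, R1–R9 14, R2–R5 9, R4–R5 21] → take R1–R5 (4); add R5.
Step 4: frontier [R1–R9 14, R5–R9 18] → take R1–R9 (14); add R9.
MST edges: R1–R4, R1–R2, R1–R5, R1–R9; total weight 11+1+4+14 = 30.

30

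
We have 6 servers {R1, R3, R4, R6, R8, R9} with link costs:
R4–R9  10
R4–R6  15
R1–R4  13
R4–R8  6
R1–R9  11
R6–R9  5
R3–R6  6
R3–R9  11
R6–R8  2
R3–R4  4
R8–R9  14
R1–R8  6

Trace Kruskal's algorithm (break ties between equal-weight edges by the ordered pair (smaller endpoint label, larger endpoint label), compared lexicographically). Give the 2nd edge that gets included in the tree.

Kruskal: consider edges lightest-first.
R6–R8 (2): add — endpoints in different components.
R3–R4 (4): add — endpoints in different components.
R6–R9 (5): add — endpoints in different components.
R1–R8 (6): add — endpoints in different components.
R3–R6 (6): add — endpoints in different components.
The 2nd edge added is R3–R4.

R3-R4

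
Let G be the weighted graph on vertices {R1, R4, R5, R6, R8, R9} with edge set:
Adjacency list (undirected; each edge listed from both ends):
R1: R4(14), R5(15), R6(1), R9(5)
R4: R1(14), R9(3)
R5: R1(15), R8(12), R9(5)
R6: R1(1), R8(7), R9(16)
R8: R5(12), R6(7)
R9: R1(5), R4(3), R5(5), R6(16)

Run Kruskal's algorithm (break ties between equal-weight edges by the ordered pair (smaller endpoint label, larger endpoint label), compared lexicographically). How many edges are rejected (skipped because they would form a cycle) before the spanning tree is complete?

Sort edges by weight, then run Kruskal:
R1 R6 (1): add — endpoints in different components.
R4 R9 (3): add — endpoints in different components.
R1 R9 (5): add — endpoints in different components.
R5 R9 (5): add — endpoints in different components.
R6 R8 (7): add — endpoints in different components.
Edges rejected before the tree was complete: 0.

0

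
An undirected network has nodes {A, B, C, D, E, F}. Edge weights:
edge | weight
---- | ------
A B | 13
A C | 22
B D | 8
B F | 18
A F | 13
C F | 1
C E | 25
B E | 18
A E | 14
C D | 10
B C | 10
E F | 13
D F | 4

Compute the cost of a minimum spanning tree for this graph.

Kruskal's algorithm — process edges by increasing weight (ties by edge label):
C F (1): add — endpoints in different components.
D F (4): add — endpoints in different components.
B D (8): add — endpoints in different components.
B C (10): skip — B and C already connected.
C D (10): skip — C and D already connected.
A B (13): add — endpoints in different components.
A F (13): skip — A and F already connected.
E F (13): add — endpoints in different components.
MST edges: C F, D F, B D, A B, E F; total weight 1+4+8+13+13 = 39.

39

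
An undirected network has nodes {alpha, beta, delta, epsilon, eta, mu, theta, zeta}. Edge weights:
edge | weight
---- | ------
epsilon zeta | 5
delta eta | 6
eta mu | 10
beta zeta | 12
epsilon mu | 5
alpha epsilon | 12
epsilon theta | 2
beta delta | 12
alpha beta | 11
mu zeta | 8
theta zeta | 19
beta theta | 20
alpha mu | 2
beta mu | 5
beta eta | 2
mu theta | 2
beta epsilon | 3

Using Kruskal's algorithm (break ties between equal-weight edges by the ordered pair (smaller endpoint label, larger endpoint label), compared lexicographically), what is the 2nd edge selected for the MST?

Sort edges by weight, then run Kruskal:
alpha mu (2): add — endpoints in different components.
beta eta (2): add — endpoints in different components.
epsilon theta (2): add — endpoints in different components.
mu theta (2): add — endpoints in different components.
beta epsilon (3): add — endpoints in different components.
beta mu (5): skip — mu and beta already connected.
epsilon mu (5): skip — mu and epsilon already connected.
epsilon zeta (5): add — endpoints in different components.
delta eta (6): add — endpoints in different components.
The 2nd edge added is beta eta.

beta-eta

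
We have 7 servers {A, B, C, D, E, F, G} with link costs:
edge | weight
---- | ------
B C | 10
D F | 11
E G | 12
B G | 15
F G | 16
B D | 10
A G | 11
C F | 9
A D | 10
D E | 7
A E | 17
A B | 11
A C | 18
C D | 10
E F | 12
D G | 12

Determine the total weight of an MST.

Prim's algorithm from F:
Step 1: cheapest edge leaving the tree is C F (9); add C.
Step 2: cheapest edge leaving the tree is B C (10); add B.
Step 3: cheapest edge leaving the tree is B D (10); add D.
Step 4: cheapest edge leaving the tree is D E (7); add E.
Step 5: cheapest edge leaving the tree is A D (10); add A.
Step 6: cheapest edge leaving the tree is A G (11); add G.
MST edges: C F, B C, B D, D E, A D, A G; total weight 9+10+10+7+10+11 = 57.

57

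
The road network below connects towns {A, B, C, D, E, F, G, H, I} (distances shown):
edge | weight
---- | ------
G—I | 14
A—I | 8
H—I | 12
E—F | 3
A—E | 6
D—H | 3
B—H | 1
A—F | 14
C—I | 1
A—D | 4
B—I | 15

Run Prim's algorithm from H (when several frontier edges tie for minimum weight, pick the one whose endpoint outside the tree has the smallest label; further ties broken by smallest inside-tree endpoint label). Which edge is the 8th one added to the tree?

Prim, starting at H.
Step 1: frontier [B—H 1, D—H 3, H—I 12] → take B—H (1); add B.
Step 2: frontier [B—I 15, D—H 3, H—I 12] → take D—H (3); add D.
Step 3: frontier [B—I 15, A—D 4, H—I 12] → take A—D (4); add A.
Step 4: frontier [A—E 6, A—I 8, A—F 14, B—I 15, H—I 12] → take A—E (6); add E.
Step 5: frontier [A—I 8, A—F 14, B—I 15, E—F 3, H—I 12] → take E—F (3); add F.
Step 6: frontier [A—I 8, B—I 15, H—I 12] → take A—I (8); add I.
Step 7: frontier [C—I 1, G—I 14] → take C—I (1); add C.
Step 8: frontier [G—I 14] → take G—I (14); add G.
The 8th edge added is G—I.

G-I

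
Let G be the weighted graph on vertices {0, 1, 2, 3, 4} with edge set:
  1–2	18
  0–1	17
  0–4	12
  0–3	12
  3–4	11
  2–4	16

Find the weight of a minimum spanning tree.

56

Prim, starting at 0.
Step 1: frontier [0–3 12, 0–4 12, 0–1 17] → take 0–3 (12); add 3.
Step 2: frontier [0–4 12, 0–1 17, 3–4 11] → take 3–4 (11); add 4.
Step 3: frontier [0–1 17, 2–4 16] → take 2–4 (16); add 2.
Step 4: frontier [0–1 17, 1–2 18] → take 0–1 (17); add 1.
MST edges: 0–3, 3–4, 2–4, 0–1; total weight 12+11+16+17 = 56.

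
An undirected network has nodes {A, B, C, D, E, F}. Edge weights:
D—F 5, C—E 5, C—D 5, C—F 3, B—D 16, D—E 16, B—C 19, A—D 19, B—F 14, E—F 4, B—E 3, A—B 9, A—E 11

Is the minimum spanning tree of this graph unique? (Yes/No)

No

Kruskal's algorithm — process edges by increasing weight (ties by edge label):
B—E (3): add — endpoints in different components.
C—F (3): add — endpoints in different components.
E—F (4): add — endpoints in different components.
C—D (5): add — endpoints in different components.
C—E (5): skip — C and E already connected.
D—F (5): skip — D and F already connected.
A—B (9): add — endpoints in different components.
Non-tree edge D—F has weight 5, equal to the heaviest edge on its tree cycle — swapping gives another MST of the same weight. Not unique.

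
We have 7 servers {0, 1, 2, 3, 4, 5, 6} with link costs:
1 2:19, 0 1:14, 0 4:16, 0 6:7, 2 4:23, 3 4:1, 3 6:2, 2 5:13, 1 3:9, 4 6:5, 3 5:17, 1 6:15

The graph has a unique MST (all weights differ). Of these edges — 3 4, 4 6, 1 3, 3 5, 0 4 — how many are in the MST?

Kruskal: consider edges lightest-first.
3 4 (1): add — endpoints in different components.
3 6 (2): add — endpoints in different components.
4 6 (5): skip — 4 and 6 already connected.
0 6 (7): add — endpoints in different components.
1 3 (9): add — endpoints in different components.
2 5 (13): add — endpoints in different components.
0 1 (14): skip — 0 and 1 already connected.
1 6 (15): skip — 1 and 6 already connected.
0 4 (16): skip — 0 and 4 already connected.
3 5 (17): add — endpoints in different components.
MST edge set: {3 4, 3 6, 0 6, 1 3, 2 5, 3 5}.
Of the listed edges, {3 4, 1 3, 3 5} are in the MST → 3.

3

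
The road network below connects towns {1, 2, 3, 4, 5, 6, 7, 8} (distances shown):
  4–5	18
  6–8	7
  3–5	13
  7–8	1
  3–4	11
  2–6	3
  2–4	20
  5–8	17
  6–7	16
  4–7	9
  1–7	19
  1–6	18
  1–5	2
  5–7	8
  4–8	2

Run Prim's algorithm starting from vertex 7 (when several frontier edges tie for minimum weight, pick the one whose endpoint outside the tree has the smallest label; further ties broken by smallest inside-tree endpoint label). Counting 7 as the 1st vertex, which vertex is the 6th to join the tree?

5

Prim's algorithm from 7:
Step 1: cheapest edge leaving the tree is 7–8 (1); add 8.
Step 2: cheapest edge leaving the tree is 4–8 (2); add 4.
Step 3: cheapest edge leaving the tree is 6–8 (7); add 6.
Step 4: cheapest edge leaving the tree is 2–6 (3); add 2.
Step 5: cheapest edge leaving the tree is 5–7 (8); add 5.
Step 6: cheapest edge leaving the tree is 1–5 (2); add 1.
Step 7: cheapest edge leaving the tree is 3–4 (11); add 3.
Vertex order: 7, 8, 4, 6, 2, 5, 1, 3. The 6th vertex is 5.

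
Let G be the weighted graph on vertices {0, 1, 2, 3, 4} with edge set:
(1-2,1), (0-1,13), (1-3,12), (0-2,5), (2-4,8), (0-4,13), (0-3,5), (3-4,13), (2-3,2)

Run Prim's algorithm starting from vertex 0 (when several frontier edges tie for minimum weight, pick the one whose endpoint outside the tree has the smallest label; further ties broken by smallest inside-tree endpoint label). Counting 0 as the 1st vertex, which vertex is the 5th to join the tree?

Prim, starting at 0.
Step 1: cheapest edge leaving the tree is 0-2 (5); add 2.
Step 2: cheapest edge leaving the tree is 1-2 (1); add 1.
Step 3: cheapest edge leaving the tree is 2-3 (2); add 3.
Step 4: cheapest edge leaving the tree is 2-4 (8); add 4.
Vertex order: 0, 2, 1, 3, 4. The 5th vertex is 4.

4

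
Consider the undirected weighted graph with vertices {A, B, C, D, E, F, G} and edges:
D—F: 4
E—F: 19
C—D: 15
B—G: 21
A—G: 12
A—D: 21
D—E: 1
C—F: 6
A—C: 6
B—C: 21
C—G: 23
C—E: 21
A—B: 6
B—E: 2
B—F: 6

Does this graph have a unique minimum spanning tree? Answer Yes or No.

Kruskal's algorithm — process edges by increasing weight (ties by edge label):
D—E (1): add — endpoints in different components.
B—E (2): add — endpoints in different components.
D—F (4): add — endpoints in different components.
A—B (6): add — endpoints in different components.
A—C (6): add — endpoints in different components.
B—F (6): skip — B and F already connected.
C—F (6): skip — C and F already connected.
A—G (12): add — endpoints in different components.
Non-tree edge C—F has weight 6, equal to the heaviest edge on its tree cycle — swapping gives another MST of the same weight. Not unique.

No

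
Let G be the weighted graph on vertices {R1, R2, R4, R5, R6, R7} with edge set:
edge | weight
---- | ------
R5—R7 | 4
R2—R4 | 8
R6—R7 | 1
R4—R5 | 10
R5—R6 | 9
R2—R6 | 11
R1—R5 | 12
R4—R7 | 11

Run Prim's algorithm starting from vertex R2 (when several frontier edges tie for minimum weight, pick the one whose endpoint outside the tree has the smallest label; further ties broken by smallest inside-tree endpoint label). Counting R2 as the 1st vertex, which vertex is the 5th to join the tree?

Grow the tree from R2 using Prim:
Step 1: frontier [R2—R4 8, R2—R6 11] → take R2—R4 (8); add R4.
Step 2: frontier [R2—R6 11, R4—R5 10, R4—R7 11] → take R4—R5 (10); add R5.
Step 3: frontier [R2—R6 11, R4—R7 11, R5—R7 4, R5—R6 9, R1—R5 12] → take R5—R7 (4); add R7.
Step 4: frontier [R2—R6 11, R5—R6 9, R1—R5 12, R6—R7 1] → take R6—R7 (1); add R6.
Step 5: frontier [R1—R5 12] → take R1—R5 (12); add R1.
Vertex order: R2, R4, R5, R7, R6, R1. The 5th vertex is R6.

R6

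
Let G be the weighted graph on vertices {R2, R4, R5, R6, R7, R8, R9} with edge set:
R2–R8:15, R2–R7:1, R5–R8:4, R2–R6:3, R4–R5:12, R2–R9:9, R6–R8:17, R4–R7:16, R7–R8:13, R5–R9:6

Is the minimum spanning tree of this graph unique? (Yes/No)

Yes

Kruskal: consider edges lightest-first.
R2–R7 (1): add — endpoints in different components.
R2–R6 (3): add — endpoints in different components.
R5–R8 (4): add — endpoints in different components.
R5–R9 (6): add — endpoints in different components.
R2–R9 (9): add — endpoints in different components.
R4–R5 (12): add — endpoints in different components.
Every non-tree edge has weight strictly greater than the heaviest edge on the tree path between its endpoints, so the MST is unique.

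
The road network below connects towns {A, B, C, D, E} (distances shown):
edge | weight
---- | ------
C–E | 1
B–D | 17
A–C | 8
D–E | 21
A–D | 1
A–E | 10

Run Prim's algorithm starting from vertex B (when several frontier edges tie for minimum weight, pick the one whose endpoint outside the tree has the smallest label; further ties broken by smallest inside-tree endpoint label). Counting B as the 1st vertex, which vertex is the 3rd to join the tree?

A

Prim's algorithm from B:
Step 1: cheapest edge leaving the tree is B–D (17); add D.
Step 2: cheapest edge leaving the tree is A–D (1); add A.
Step 3: cheapest edge leaving the tree is A–C (8); add C.
Step 4: cheapest edge leaving the tree is C–E (1); add E.
Vertex order: B, D, A, C, E. The 3rd vertex is A.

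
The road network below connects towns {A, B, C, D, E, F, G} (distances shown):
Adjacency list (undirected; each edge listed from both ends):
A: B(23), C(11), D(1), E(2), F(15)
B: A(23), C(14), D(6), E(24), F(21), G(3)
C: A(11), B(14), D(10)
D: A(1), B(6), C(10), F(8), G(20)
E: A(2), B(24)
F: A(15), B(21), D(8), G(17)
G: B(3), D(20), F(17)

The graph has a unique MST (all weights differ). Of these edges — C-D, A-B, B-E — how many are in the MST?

Kruskal's algorithm — process edges by increasing weight (ties by edge label):
A-D (1): add. Components now {A,D} {B} {C} {E} {F} {G}
A-E (2): add. Components now {A,D,E} {B} {C} {F} {G}
B-G (3): add. Components now {A,D,E} {B,G} {C} {F}
B-D (6): add. Components now {A,B,D,E,G} {C} {F}
D-F (8): add. Components now {A,B,D,E,F,G} {C}
C-D (10): add. Components now {A,B,C,D,E,F,G}
MST edge set: {A-D, A-E, B-G, B-D, D-F, C-D}.
Of the listed edges, {C-D} are in the MST → 1.

1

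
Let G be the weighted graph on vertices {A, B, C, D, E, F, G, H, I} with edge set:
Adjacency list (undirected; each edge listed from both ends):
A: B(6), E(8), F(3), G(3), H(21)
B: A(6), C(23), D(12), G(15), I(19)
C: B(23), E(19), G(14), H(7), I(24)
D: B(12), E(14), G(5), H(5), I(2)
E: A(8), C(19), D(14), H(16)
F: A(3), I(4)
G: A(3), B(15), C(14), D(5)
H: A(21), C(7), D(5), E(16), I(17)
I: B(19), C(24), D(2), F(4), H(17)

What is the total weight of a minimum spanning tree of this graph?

38

Kruskal: consider edges lightest-first.
D I (2): add — endpoints in different components.
A F (3): add — endpoints in different components.
A G (3): add — endpoints in different components.
F I (4): add — endpoints in different components.
D G (5): skip — D and G already connected.
D H (5): add — endpoints in different components.
A B (6): add — endpoints in different components.
C H (7): add — endpoints in different components.
A E (8): add — endpoints in different components.
MST edges: D I, A F, A G, F I, D H, A B, C H, A E; total weight 2+3+3+4+5+6+7+8 = 38.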